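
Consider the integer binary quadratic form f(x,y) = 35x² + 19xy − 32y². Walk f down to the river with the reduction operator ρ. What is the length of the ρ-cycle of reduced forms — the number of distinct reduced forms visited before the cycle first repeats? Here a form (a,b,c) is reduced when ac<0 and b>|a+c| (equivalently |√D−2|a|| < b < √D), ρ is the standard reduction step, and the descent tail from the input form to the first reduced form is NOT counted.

D = 4841, ⌊√D⌋ = 69
river: ρ → (-32,45,22)
river: ρ → (22,43,-34)
river: ρ → (-34,25,31)
river: ρ → (31,37,-28)
river: ρ → (-28,19,40)
river: ρ → (40,61,-7)
river: ρ → (-7,65,22)
river: ρ → (22,67,-4)
river: ρ → (-4,69,5)
river: ρ → (5,61,-56)
river: ρ → (-56,51,10)
river: ρ → (10,69,-2)
river: ρ → (-2,67,44)
river: ρ → (44,21,-25)
river: ρ → (-25,29,40)
river: ρ → (40,51,-14)
river: ρ → (-14,61,20)
river: ρ → (20,59,-17)
river: ρ → (-17,43,44)
river: ρ → (44,45,-16)
river: ρ → (-16,51,35)
river: ρ → (35,19,-32)
ρ-cycle length = 22 (tail of 0 descent steps not counted)

22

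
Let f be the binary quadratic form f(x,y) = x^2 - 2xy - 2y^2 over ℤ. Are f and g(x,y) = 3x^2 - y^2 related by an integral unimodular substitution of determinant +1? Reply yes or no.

D₁ = 12, D₂ = 12
river cycle of f (length 2): (-2, 2, 1), (1, 2, -2)
river cycle of g (length 2): (-1, 2, 2), (2, 2, -1)
cycles differ ⇒ inequivalent

no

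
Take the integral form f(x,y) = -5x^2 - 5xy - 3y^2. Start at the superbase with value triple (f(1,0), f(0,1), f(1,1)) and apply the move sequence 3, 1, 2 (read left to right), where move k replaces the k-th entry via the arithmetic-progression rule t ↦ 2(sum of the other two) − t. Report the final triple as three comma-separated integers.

start (-5,-3,-13) = (f(1,0),f(0,1),f(1,1))
replace slot 3: 2·((-5)+(-3)) − (-13) = -3 → (-5,-3,-3)
replace slot 1: 2·((-3)+(-3)) − (-5) = -7 → (-7,-3,-3)
replace slot 2: 2·((-7)+(-3)) − (-3) = -17 → (-7,-17,-3)

-7,-17,-3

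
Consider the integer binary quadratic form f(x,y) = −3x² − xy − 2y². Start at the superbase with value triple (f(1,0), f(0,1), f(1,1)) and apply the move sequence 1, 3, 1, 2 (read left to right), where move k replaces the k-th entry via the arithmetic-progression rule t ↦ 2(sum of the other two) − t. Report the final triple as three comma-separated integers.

start (-3,-2,-6) = (f(1,0),f(0,1),f(1,1))
replace slot 1: 2·((-2)+(-6)) − (-3) = -13 → (-13,-2,-6)
replace slot 3: 2·((-13)+(-2)) − (-6) = -24 → (-13,-2,-24)
replace slot 1: 2·((-2)+(-24)) − (-13) = -39 → (-39,-2,-24)
replace slot 2: 2·((-39)+(-24)) − (-2) = -124 → (-39,-124,-24)

-39,-124,-24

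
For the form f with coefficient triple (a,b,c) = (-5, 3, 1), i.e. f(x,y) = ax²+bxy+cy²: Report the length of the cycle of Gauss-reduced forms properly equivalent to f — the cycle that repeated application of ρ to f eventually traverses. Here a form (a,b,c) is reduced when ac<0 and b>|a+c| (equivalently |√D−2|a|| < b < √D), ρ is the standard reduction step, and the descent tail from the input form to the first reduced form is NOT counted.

D = 29, ⌊√D⌋ = 5
descent: ρ → (1,5,-1)  [lands on river]
river: ρ → (-1,5,1)
ρ-cycle length = 2 (tail of 1 descent step not counted)

2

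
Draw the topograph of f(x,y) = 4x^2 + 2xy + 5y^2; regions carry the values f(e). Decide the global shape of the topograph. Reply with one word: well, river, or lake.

D = b²−4ac = 2² − 4·4·5 = -76
D < 0 ⇒ definite ⇒ every region one sign ⇒ single well

well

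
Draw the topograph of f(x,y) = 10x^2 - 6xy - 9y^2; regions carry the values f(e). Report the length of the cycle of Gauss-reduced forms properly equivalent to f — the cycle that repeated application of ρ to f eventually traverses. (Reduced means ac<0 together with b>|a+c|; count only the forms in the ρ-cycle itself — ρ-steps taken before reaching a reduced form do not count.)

D = 396, ⌊√D⌋ = 19
descent: ρ → (-9,6,10)  [lands on river]
river: ρ → (10,14,-5)
river: ρ → (-5,16,7)
river: ρ → (7,12,-9)
ρ-cycle length = 4 (tail of 1 descent step not counted)

4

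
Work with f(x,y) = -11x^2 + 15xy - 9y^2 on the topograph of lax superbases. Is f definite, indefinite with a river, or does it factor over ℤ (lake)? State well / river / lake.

D = b²−4ac = 15² − 4·(-11)·(-9) = -171
D < 0 ⇒ definite ⇒ every region one sign ⇒ single well

well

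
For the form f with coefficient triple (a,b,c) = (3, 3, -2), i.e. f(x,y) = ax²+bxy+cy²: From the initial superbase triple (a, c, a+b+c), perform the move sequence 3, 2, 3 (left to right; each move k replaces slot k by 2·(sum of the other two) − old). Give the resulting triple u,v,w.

start (3,-2,4) = (f(1,0),f(0,1),f(1,1))
replace slot 3: 2·(3+(-2)) − 4 = -2 → (3,-2,-2)
replace slot 2: 2·(3+(-2)) − (-2) = 4 → (3,4,-2)
replace slot 3: 2·(3+4) − (-2) = 16 → (3,4,16)

3,4,16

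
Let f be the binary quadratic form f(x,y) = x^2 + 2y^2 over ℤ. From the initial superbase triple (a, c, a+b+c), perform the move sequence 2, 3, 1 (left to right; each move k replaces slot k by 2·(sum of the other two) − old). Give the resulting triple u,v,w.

start (1,2,3) = (f(1,0),f(0,1),f(1,1))
replace slot 2: 2·(1+3) − 2 = 6 → (1,6,3)
replace slot 3: 2·(1+6) − 3 = 11 → (1,6,11)
replace slot 1: 2·(6+11) − 1 = 33 → (33,6,11)

33,6,11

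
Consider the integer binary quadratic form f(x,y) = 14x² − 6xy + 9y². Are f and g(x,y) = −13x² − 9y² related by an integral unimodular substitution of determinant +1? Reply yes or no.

D₁ = -468, D₂ = -468
f: flip: (14,-6,9)→(9,6,14)
f: reduced (well bottom): (9,6,14) with a≤c, −a<b≤a
g is negative-definite; reduce −g:
−g: flip: (13,0,9)→(9,0,13)
−g: reduced (well bottom): (9,0,13) with a≤c, −a<b≤a
flip sign back: reduced form of g is (-9,0,-13)
reduced forms (9, 6, 14) vs (-9, 0, -13) ⇒ inequivalent

no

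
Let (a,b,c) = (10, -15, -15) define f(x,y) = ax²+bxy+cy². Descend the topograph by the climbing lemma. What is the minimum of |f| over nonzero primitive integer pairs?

descent: ρ → (-15,15,10)  [lands on river]
river: ρ → (10,25,-5)
river: ρ → (-5,25,10)
river: ρ → (10,15,-15)
closes: descent 1, river 4
min |a| on river = 5

5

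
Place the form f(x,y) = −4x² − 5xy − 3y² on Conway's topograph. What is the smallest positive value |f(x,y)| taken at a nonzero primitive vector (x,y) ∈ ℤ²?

translate: b→-3 (≡5 mod 8), so (4,5,3)→(4,-3,2)
flip: (4,-3,2)→(2,3,4)
translate: b→-1 (≡3 mod 4), so (2,3,4)→(2,-1,3)
reduced (well bottom): (2,-1,3) with a≤c, −a<b≤a
well minimum |f| = |-2| = 2 (negative-definite)

2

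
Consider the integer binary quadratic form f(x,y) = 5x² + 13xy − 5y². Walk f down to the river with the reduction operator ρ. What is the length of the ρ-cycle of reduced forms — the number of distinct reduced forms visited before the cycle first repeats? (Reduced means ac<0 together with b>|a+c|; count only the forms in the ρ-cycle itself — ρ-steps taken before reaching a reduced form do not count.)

D = 269, ⌊√D⌋ = 16
river: ρ → (-5,7,11)
river: ρ → (11,15,-1)
river: ρ → (-1,15,11)
river: ρ → (11,7,-5)
river: ρ → (-5,13,5)
river: ρ → (5,7,-11)
river: ρ → (-11,15,1)
river: ρ → (1,15,-11)
river: ρ → (-11,7,5)
river: ρ → (5,13,-5)
ρ-cycle length = 10 (tail of 0 descent steps not counted)

10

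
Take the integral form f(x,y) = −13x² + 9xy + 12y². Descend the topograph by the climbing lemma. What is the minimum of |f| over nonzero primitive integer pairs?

river: ρ → (12,15,-10)
river: ρ → (-10,25,2)
river: ρ → (2,23,-22)
river: ρ → (-22,21,3)
river: ρ → (3,21,-22)
river: ρ → (-22,23,2)
river: ρ → (2,25,-10)
river: ρ → (-10,15,12)
river: ρ → (12,9,-13)
river: ρ → (-13,17,8)
river: ρ → (8,15,-15)
river: ρ → (-15,15,8)
river: ρ → (8,17,-13)
river: ρ → (-13,9,12)
closes: descent 0, river 14
min |a| on river = 2

2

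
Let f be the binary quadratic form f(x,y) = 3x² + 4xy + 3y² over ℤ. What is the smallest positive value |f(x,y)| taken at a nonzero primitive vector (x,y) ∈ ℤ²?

translate: b→-2 (≡4 mod 6), so (3,4,3)→(3,-2,2)
flip: (3,-2,2)→(2,2,3)
reduced (well bottom): (2,2,3) with a≤c, −a<b≤a
well minimum = a = 2

2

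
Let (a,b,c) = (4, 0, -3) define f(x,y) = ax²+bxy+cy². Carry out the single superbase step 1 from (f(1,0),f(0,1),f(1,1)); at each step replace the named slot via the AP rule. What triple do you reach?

start (4,-3,1) = (f(1,0),f(0,1),f(1,1))
replace slot 1: 2·((-3)+1) − 4 = -8 → (-8,-3,1)

-8,-3,1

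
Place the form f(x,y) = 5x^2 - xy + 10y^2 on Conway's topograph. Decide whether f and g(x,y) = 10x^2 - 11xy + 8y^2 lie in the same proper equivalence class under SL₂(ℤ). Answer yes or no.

D₁ = -199, D₂ = -199
f: reduced (well bottom): (5,-1,10) with a≤c, −a<b≤a
g: translate: b→9 (≡-11 mod 20), so (10,-11,8)→(10,9,7)
g: flip: (10,9,7)→(7,-9,10)
g: translate: b→5 (≡-9 mod 14), so (7,-9,10)→(7,5,8)
g: reduced (well bottom): (7,5,8) with a≤c, −a<b≤a
reduced forms (5, -1, 10) vs (7, 5, 8) ⇒ inequivalent

no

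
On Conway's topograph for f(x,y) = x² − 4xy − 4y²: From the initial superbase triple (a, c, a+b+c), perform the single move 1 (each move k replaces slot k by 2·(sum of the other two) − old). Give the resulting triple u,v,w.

start (1,-4,-7) = (f(1,0),f(0,1),f(1,1))
replace slot 1: 2·((-4)+(-7)) − 1 = -23 → (-23,-4,-7)

-23,-4,-7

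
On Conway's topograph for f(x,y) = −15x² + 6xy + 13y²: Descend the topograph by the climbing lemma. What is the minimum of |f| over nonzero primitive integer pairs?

river: ρ → (13,20,-8)
river: ρ → (-8,28,1)
river: ρ → (1,28,-8)
river: ρ → (-8,20,13)
river: ρ → (13,6,-15)
river: ρ → (-15,24,4)
river: ρ → (4,24,-15)
river: ρ → (-15,6,13)
closes: descent 0, river 8
min |a| on river = 1

1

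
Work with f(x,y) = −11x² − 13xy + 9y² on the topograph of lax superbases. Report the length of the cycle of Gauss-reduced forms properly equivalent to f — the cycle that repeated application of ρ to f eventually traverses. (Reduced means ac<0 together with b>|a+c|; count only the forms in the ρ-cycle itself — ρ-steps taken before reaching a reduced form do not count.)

D = 565, ⌊√D⌋ = 23
descent: ρ → (9,13,-11)  [lands on river]
river: ρ → (-11,9,11)
river: ρ → (11,13,-9)
river: ρ → (-9,23,1)
river: ρ → (1,23,-9)
river: ρ → (-9,13,11)
river: ρ → (11,9,-11)
river: ρ → (-11,13,9)
river: ρ → (9,23,-1)
river: ρ → (-1,23,9)
ρ-cycle length = 10 (tail of 1 descent step not counted)

10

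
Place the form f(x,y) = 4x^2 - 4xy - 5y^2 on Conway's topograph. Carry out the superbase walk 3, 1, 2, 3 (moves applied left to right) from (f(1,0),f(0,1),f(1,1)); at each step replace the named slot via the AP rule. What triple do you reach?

start (4,-5,-5) = (f(1,0),f(0,1),f(1,1))
replace slot 3: 2·(4+(-5)) − (-5) = 3 → (4,-5,3)
replace slot 1: 2·((-5)+3) − 4 = -8 → (-8,-5,3)
replace slot 2: 2·((-8)+3) − (-5) = -5 → (-8,-5,3)
replace slot 3: 2·((-8)+(-5)) − 3 = -29 → (-8,-5,-29)

-8,-5,-29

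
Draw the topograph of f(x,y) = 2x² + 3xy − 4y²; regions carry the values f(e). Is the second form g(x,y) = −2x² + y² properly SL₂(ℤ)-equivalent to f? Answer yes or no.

D₁ = 41, D₂ = 8
discriminants differ ⇒ not SL₂(ℤ)-equivalent

no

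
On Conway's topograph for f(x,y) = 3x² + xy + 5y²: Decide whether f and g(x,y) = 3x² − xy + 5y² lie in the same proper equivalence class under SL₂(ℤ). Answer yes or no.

D₁ = -59, D₂ = -59
f: reduced (well bottom): (3,1,5) with a≤c, −a<b≤a
g: reduced (well bottom): (3,-1,5) with a≤c, −a<b≤a
reduced forms (3, 1, 5) vs (3, -1, 5) ⇒ inequivalent

no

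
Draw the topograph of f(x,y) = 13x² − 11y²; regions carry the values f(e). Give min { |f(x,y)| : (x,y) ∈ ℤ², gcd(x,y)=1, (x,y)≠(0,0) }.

descent: ρ → (-11,22,2)  [lands on river]
river: ρ → (2,22,-11)
closes: descent 1, river 2
min |a| on river = 2

2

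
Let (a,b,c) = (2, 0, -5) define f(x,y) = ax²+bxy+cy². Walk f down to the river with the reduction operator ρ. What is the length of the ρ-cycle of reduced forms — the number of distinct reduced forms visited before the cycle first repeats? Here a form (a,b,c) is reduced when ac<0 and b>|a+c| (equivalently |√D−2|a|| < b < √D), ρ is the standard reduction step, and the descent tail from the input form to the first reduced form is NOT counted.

D = 40, ⌊√D⌋ = 6
descent: ρ → (-5,0,2)
descent: ρ → (2,4,-3)  [lands on river]
river: ρ → (-3,2,3)
river: ρ → (3,4,-2)
river: ρ → (-2,4,3)
river: ρ → (3,2,-3)
river: ρ → (-3,4,2)
ρ-cycle length = 6 (tail of 2 descent steps not counted)

6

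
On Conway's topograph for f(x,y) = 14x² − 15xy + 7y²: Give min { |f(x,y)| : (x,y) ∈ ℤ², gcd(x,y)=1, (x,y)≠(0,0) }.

translate: b→13 (≡-15 mod 28), so (14,-15,7)→(14,13,6)
flip: (14,13,6)→(6,-13,14)
translate: b→-1 (≡-13 mod 12), so (6,-13,14)→(6,-1,7)
reduced (well bottom): (6,-1,7) with a≤c, −a<b≤a
well minimum = a = 6

6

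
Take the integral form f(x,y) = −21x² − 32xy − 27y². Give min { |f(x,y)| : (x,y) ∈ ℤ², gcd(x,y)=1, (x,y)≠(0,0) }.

translate: b→-10 (≡32 mod 42), so (21,32,27)→(21,-10,16)
flip: (21,-10,16)→(16,10,21)
reduced (well bottom): (16,10,21) with a≤c, −a<b≤a
well minimum |f| = |-16| = 16 (negative-definite)

16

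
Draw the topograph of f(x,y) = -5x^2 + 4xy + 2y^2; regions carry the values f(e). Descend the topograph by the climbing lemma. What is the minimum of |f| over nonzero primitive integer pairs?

river: ρ → (2,4,-5)
river: ρ → (-5,6,1)
river: ρ → (1,6,-5)
river: ρ → (-5,4,2)
closes: descent 0, river 4
min |a| on river = 1

1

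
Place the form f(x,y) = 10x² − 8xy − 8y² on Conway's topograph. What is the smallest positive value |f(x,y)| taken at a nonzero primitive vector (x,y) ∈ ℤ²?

descent: ρ → (-8,8,10)  [lands on river]
river: ρ → (10,12,-6)
river: ρ → (-6,12,10)
river: ρ → (10,8,-8)
closes: descent 1, river 4
min |a| on river = 6

6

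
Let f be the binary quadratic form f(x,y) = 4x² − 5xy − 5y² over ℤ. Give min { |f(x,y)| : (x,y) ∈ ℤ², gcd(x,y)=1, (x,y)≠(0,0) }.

descent: ρ → (-5,5,4)  [lands on river]
river: ρ → (4,3,-6)
river: ρ → (-6,9,1)
river: ρ → (1,9,-6)
river: ρ → (-6,3,4)
river: ρ → (4,5,-5)
closes: descent 1, river 6
min |a| on river = 1

1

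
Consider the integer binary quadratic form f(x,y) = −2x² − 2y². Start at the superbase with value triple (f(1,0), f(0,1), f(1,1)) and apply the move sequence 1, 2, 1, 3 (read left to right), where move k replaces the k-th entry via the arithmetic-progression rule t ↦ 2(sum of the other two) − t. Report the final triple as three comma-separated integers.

start (-2,-2,-4) = (f(1,0),f(0,1),f(1,1))
replace slot 1: 2·((-2)+(-4)) − (-2) = -10 → (-10,-2,-4)
replace slot 2: 2·((-10)+(-4)) − (-2) = -26 → (-10,-26,-4)
replace slot 1: 2·((-26)+(-4)) − (-10) = -50 → (-50,-26,-4)
replace slot 3: 2·((-50)+(-26)) − (-4) = -148 → (-50,-26,-148)

-50,-26,-148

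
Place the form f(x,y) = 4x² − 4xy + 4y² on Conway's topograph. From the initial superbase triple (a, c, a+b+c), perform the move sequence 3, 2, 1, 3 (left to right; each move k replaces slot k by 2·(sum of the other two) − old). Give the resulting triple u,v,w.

start (4,4,4) = (f(1,0),f(0,1),f(1,1))
replace slot 3: 2·(4+4) − 4 = 12 → (4,4,12)
replace slot 2: 2·(4+12) − 4 = 28 → (4,28,12)
replace slot 1: 2·(28+12) − 4 = 76 → (76,28,12)
replace slot 3: 2·(76+28) − 12 = 196 → (76,28,196)

76,28,196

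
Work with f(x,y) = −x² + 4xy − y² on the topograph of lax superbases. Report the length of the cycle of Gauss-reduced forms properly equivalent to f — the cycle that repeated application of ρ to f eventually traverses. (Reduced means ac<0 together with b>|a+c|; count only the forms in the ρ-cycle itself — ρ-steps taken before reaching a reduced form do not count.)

D = 12, ⌊√D⌋ = 3
descent: ρ → (-1,2,2)  [lands on river]
river: ρ → (2,2,-1)
ρ-cycle length = 2 (tail of 1 descent step not counted)

2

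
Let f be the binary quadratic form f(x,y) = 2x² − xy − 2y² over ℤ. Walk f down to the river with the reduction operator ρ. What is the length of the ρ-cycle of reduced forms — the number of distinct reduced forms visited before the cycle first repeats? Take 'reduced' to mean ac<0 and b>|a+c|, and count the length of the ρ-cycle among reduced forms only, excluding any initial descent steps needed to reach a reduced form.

D = 17, ⌊√D⌋ = 4
descent: ρ → (-2,1,2)  [lands on river]
river: ρ → (2,3,-1)
river: ρ → (-1,3,2)
river: ρ → (2,1,-2)
river: ρ → (-2,3,1)
river: ρ → (1,3,-2)
ρ-cycle length = 6 (tail of 1 descent step not counted)

6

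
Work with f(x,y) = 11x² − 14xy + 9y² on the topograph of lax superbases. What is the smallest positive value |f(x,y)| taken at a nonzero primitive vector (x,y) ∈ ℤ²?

translate: b→8 (≡-14 mod 22), so (11,-14,9)→(11,8,6)
flip: (11,8,6)→(6,-8,11)
translate: b→4 (≡-8 mod 12), so (6,-8,11)→(6,4,9)
reduced (well bottom): (6,4,9) with a≤c, −a<b≤a
well minimum = a = 6

6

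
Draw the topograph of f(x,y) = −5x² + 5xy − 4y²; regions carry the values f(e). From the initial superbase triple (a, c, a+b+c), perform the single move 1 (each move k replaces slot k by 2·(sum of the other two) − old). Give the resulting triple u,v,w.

start (-5,-4,-4) = (f(1,0),f(0,1),f(1,1))
replace slot 1: 2·((-4)+(-4)) − (-5) = -11 → (-11,-4,-4)

-11,-4,-4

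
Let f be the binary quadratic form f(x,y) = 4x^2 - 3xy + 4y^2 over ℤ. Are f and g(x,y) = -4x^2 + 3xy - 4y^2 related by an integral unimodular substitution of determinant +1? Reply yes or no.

D₁ = -55, D₂ = -55
f: flip: (4,-3,4)→(4,3,4)
f: reduced (well bottom): (4,3,4) with a≤c, −a<b≤a
g is negative-definite; reduce −g:
−g: flip: (4,-3,4)→(4,3,4)
−g: reduced (well bottom): (4,3,4) with a≤c, −a<b≤a
flip sign back: reduced form of g is (-4,-3,-4)
reduced forms (4, 3, 4) vs (-4, -3, -4) ⇒ inequivalent

no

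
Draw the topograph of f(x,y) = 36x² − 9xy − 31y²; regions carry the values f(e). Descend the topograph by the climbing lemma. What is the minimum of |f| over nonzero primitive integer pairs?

descent: ρ → (-31,9,36)  [lands on river]
river: ρ → (36,63,-4)
river: ρ → (-4,65,20)
river: ρ → (20,55,-19)
river: ρ → (-19,59,14)
river: ρ → (14,53,-31)
closes: descent 1, river 6
min |a| on river = 4

4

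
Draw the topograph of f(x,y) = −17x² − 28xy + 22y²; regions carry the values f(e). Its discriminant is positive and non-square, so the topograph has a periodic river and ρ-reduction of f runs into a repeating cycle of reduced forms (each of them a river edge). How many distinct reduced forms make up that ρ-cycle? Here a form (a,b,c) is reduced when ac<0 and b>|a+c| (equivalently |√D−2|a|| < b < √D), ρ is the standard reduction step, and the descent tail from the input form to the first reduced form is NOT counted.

D = 2280, ⌊√D⌋ = 47
descent: ρ → (22,28,-17)  [lands on river]
river: ρ → (-17,40,10)
river: ρ → (10,40,-17)
river: ρ → (-17,28,22)
river: ρ → (22,16,-23)
river: ρ → (-23,30,15)
river: ρ → (15,30,-23)
river: ρ → (-23,16,22)
ρ-cycle length = 8 (tail of 1 descent step not counted)

8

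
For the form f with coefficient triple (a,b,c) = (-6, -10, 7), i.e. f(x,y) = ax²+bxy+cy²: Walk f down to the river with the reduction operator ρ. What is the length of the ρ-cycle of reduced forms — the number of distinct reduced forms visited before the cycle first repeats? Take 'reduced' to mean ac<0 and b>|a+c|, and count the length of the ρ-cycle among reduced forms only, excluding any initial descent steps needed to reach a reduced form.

D = 268, ⌊√D⌋ = 16
descent: ρ → (7,10,-6)  [lands on river]
river: ρ → (-6,14,3)
river: ρ → (3,16,-1)
river: ρ → (-1,16,3)
river: ρ → (3,14,-6)
river: ρ → (-6,10,7)
river: ρ → (7,4,-9)
river: ρ → (-9,14,2)
river: ρ → (2,14,-9)
river: ρ → (-9,4,7)
ρ-cycle length = 10 (tail of 1 descent step not counted)

10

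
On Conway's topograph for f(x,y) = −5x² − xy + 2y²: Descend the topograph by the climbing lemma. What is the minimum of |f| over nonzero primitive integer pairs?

descent: ρ → (2,5,-2)  [lands on river]
river: ρ → (-2,3,4)
river: ρ → (4,5,-1)
river: ρ → (-1,5,4)
river: ρ → (4,3,-2)
river: ρ → (-2,5,2)
river: ρ → (2,3,-4)
river: ρ → (-4,5,1)
river: ρ → (1,5,-4)
river: ρ → (-4,3,2)
closes: descent 1, river 10
min |a| on river = 1

1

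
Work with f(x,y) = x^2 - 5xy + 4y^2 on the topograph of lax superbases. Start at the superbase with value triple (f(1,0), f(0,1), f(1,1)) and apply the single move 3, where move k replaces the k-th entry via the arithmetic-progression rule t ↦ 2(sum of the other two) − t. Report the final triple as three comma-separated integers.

start (1,4,0) = (f(1,0),f(0,1),f(1,1))
replace slot 3: 2·(1+4) − 0 = 10 → (1,4,10)

1,4,10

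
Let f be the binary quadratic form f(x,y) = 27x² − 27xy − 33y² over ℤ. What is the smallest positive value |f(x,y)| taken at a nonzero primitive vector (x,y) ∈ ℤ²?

descent: ρ → (-33,27,27)  [lands on river]
river: ρ → (27,27,-33)
river: ρ → (-33,39,21)
river: ρ → (21,45,-27)
river: ρ → (-27,63,3)
river: ρ → (3,63,-27)
river: ρ → (-27,45,21)
river: ρ → (21,39,-33)
closes: descent 1, river 8
min |a| on river = 3

3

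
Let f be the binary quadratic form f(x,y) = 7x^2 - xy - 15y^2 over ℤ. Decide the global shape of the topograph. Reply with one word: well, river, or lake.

D = b²−4ac = (-1)² − 4·7·(-15) = 421
D > 0 non-square ⇒ indefinite ⇒ periodic river

river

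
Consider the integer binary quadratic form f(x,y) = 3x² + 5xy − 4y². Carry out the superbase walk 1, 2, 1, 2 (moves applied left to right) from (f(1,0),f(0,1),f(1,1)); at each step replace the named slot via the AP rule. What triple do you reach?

start (3,-4,4) = (f(1,0),f(0,1),f(1,1))
replace slot 1: 2·((-4)+4) − 3 = -3 → (-3,-4,4)
replace slot 2: 2·((-3)+4) − (-4) = 6 → (-3,6,4)
replace slot 1: 2·(6+4) − (-3) = 23 → (23,6,4)
replace slot 2: 2·(23+4) − 6 = 48 → (23,48,4)

23,48,4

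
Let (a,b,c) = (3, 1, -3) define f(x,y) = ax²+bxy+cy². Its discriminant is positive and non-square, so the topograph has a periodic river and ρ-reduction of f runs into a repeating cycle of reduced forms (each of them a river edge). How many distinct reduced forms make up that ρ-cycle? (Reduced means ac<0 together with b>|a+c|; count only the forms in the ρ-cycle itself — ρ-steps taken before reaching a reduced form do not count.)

D = 37, ⌊√D⌋ = 6
river: ρ → (-3,5,1)
river: ρ → (1,5,-3)
river: ρ → (-3,1,3)
river: ρ → (3,5,-1)
river: ρ → (-1,5,3)
river: ρ → (3,1,-3)
ρ-cycle length = 6 (tail of 0 descent steps not counted)

6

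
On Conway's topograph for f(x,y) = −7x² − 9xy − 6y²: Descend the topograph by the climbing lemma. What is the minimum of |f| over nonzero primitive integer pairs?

translate: b→-5 (≡9 mod 14), so (7,9,6)→(7,-5,4)
flip: (7,-5,4)→(4,5,7)
translate: b→-3 (≡5 mod 8), so (4,5,7)→(4,-3,6)
reduced (well bottom): (4,-3,6) with a≤c, −a<b≤a
well minimum |f| = |-4| = 4 (negative-definite)

4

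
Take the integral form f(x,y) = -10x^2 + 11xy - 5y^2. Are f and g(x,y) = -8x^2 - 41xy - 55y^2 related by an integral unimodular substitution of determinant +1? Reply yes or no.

D₁ = -79, D₂ = -79
f is negative-definite; reduce −f:
−f: translate: b→9 (≡-11 mod 20), so (10,-11,5)→(10,9,4)
−f: flip: (10,9,4)→(4,-9,10)
−f: translate: b→-1 (≡-9 mod 8), so (4,-9,10)→(4,-1,5)
−f: reduced (well bottom): (4,-1,5) with a≤c, −a<b≤a
flip sign back: reduced form of f is (-4,1,-5)
g is negative-definite; reduce −g:
−g: translate: b→-7 (≡41 mod 16), so (8,41,55)→(8,-7,4)
−g: flip: (8,-7,4)→(4,7,8)
−g: translate: b→-1 (≡7 mod 8), so (4,7,8)→(4,-1,5)
−g: reduced (well bottom): (4,-1,5) with a≤c, −a<b≤a
flip sign back: reduced form of g is (-4,1,-5)
reduced forms (-4, 1, -5) vs (-4, 1, -5) ⇒ equivalent

yes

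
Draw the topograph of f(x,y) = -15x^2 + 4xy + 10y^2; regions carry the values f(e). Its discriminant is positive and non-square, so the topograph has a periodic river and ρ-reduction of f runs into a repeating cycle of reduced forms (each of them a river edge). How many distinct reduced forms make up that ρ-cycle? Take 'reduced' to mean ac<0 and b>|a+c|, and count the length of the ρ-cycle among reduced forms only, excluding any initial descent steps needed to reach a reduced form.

D = 616, ⌊√D⌋ = 24
descent: ρ → (10,16,-9)  [lands on river]
river: ρ → (-9,20,6)
river: ρ → (6,16,-15)
river: ρ → (-15,14,7)
river: ρ → (7,14,-15)
river: ρ → (-15,16,6)
river: ρ → (6,20,-9)
river: ρ → (-9,16,10)
river: ρ → (10,24,-1)
river: ρ → (-1,24,10)
ρ-cycle length = 10 (tail of 1 descent step not counted)

10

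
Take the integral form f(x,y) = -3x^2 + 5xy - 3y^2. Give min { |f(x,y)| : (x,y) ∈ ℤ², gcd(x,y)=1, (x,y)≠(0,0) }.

translate: b→1 (≡-5 mod 6), so (3,-5,3)→(3,1,1)
flip: (3,1,1)→(1,-1,3)
translate: b→1 (≡-1 mod 2), so (1,-1,3)→(1,1,3)
reduced (well bottom): (1,1,3) with a≤c, −a<b≤a
well minimum |f| = |-1| = 1 (negative-definite)

1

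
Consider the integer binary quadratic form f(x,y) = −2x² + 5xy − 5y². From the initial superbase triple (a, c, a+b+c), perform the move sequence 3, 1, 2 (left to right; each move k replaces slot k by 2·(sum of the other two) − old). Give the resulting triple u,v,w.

start (-2,-5,-2) = (f(1,0),f(0,1),f(1,1))
replace slot 3: 2·((-2)+(-5)) − (-2) = -12 → (-2,-5,-12)
replace slot 1: 2·((-5)+(-12)) − (-2) = -32 → (-32,-5,-12)
replace slot 2: 2·((-32)+(-12)) − (-5) = -83 → (-32,-83,-12)

-32,-83,-12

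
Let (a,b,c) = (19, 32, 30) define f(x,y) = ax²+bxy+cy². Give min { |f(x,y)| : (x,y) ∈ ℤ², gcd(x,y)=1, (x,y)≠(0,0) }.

translate: b→-6 (≡32 mod 38), so (19,32,30)→(19,-6,17)
flip: (19,-6,17)→(17,6,19)
reduced (well bottom): (17,6,19) with a≤c, −a<b≤a
well minimum = a = 17

17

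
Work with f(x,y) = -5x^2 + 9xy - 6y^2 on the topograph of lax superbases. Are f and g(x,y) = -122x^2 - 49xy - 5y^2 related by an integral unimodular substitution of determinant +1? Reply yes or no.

D₁ = -39, D₂ = -39
f is negative-definite; reduce −f:
−f: translate: b→1 (≡-9 mod 10), so (5,-9,6)→(5,1,2)
−f: flip: (5,1,2)→(2,-1,5)
−f: reduced (well bottom): (2,-1,5) with a≤c, −a<b≤a
flip sign back: reduced form of f is (-2,1,-5)
g is negative-definite; reduce −g:
−g: flip: (122,49,5)→(5,-49,122)
−g: translate: b→1 (≡-49 mod 10), so (5,-49,122)→(5,1,2)
−g: flip: (5,1,2)→(2,-1,5)
−g: reduced (well bottom): (2,-1,5) with a≤c, −a<b≤a
flip sign back: reduced form of g is (-2,1,-5)
reduced forms (-2, 1, -5) vs (-2, 1, -5) ⇒ equivalent

yes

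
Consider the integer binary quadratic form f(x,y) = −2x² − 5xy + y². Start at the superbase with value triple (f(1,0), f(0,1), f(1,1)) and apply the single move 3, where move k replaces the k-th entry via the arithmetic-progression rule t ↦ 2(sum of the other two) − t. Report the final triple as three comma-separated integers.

start (-2,1,-6) = (f(1,0),f(0,1),f(1,1))
replace slot 3: 2·((-2)+1) − (-6) = 4 → (-2,1,4)

-2,1,4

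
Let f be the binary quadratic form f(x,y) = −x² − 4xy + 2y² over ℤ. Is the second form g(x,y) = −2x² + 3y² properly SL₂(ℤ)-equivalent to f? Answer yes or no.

D₁ = 24, D₂ = 24
river cycle of f (length 2): (2, 4, -1), (-1, 4, 2)
river cycle of g (length 2): (-2, 4, 1), (1, 4, -2)
cycles differ ⇒ inequivalent

no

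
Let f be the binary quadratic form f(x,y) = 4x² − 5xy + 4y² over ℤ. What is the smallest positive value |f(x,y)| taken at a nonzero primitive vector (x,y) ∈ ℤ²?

translate: b→3 (≡-5 mod 8), so (4,-5,4)→(4,3,3)
flip: (4,3,3)→(3,-3,4)
translate: b→3 (≡-3 mod 6), so (3,-3,4)→(3,3,4)
reduced (well bottom): (3,3,4) with a≤c, −a<b≤a
well minimum = a = 3

3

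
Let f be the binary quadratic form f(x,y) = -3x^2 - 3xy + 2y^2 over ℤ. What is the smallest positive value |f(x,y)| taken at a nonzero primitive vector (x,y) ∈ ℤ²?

descent: ρ → (2,3,-3)  [lands on river]
river: ρ → (-3,3,2)
river: ρ → (2,5,-1)
river: ρ → (-1,5,2)
closes: descent 1, river 4
min |a| on river = 1

1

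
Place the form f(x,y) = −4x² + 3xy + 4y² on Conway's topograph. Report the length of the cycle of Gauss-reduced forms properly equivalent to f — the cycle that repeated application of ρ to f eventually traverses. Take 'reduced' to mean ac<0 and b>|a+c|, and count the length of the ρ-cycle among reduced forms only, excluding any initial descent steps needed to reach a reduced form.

D = 73, ⌊√D⌋ = 8
river: ρ → (4,5,-3)
river: ρ → (-3,7,2)
river: ρ → (2,5,-6)
river: ρ → (-6,7,1)
river: ρ → (1,7,-6)
river: ρ → (-6,5,2)
river: ρ → (2,7,-3)
river: ρ → (-3,5,4)
river: ρ → (4,3,-4)
river: ρ → (-4,5,3)
river: ρ → (3,7,-2)
river: ρ → (-2,5,6)
river: ρ → (6,7,-1)
river: ρ → (-1,7,6)
river: ρ → (6,5,-2)
river: ρ → (-2,7,3)
river: ρ → (3,5,-4)
river: ρ → (-4,3,4)
ρ-cycle length = 18 (tail of 0 descent steps not counted)

18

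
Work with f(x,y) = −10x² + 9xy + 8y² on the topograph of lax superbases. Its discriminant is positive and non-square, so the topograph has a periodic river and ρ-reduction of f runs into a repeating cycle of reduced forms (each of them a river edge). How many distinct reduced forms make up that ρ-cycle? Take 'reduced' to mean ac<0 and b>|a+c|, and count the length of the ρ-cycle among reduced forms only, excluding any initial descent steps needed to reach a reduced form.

D = 401, ⌊√D⌋ = 20
river: ρ → (8,7,-11)
river: ρ → (-11,15,4)
river: ρ → (4,17,-7)
river: ρ → (-7,11,10)
river: ρ → (10,9,-8)
river: ρ → (-8,7,11)
river: ρ → (11,15,-4)
river: ρ → (-4,17,7)
river: ρ → (7,11,-10)
river: ρ → (-10,9,8)
ρ-cycle length = 10 (tail of 0 descent steps not counted)

10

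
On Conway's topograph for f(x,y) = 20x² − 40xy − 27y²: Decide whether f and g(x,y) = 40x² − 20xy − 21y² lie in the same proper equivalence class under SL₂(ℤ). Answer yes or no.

D₁ = 3760, D₂ = 3760
river cycle of f (length 8): (-27, 40, 20), (20, 40, -27), (-27, 14, 33), (33, 52, -8), (-8, 60, 5), (5, 60, -8), (-8, 52, 33), (33, 14, -27)
river cycle of g (length 8): (-21, 20, 40), (40, 60, -1), (-1, 60, 40), (40, 20, -21), (-21, 22, 39), (39, 56, -4), (-4, 56, 39), (39, 22, -21)
cycles differ ⇒ inequivalent

no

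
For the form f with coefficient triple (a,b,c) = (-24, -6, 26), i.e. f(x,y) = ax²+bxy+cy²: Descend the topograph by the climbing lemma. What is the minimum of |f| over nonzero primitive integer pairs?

descent: ρ → (26,6,-24)  [lands on river]
river: ρ → (-24,42,8)
river: ρ → (8,38,-34)
river: ρ → (-34,30,12)
river: ρ → (12,42,-16)
river: ρ → (-16,22,32)
river: ρ → (32,42,-6)
river: ρ → (-6,42,32)
river: ρ → (32,22,-16)
river: ρ → (-16,42,12)
river: ρ → (12,30,-34)
river: ρ → (-34,38,8)
river: ρ → (8,42,-24)
river: ρ → (-24,6,26)
river: ρ → (26,46,-4)
river: ρ → (-4,50,2)
river: ρ → (2,50,-4)
river: ρ → (-4,46,26)
closes: descent 1, river 18
min |a| on river = 2

2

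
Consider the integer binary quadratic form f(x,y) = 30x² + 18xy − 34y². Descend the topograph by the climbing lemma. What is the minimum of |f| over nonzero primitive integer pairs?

river: ρ → (-34,50,14)
river: ρ → (14,62,-10)
river: ρ → (-10,58,26)
river: ρ → (26,46,-22)
river: ρ → (-22,42,30)
river: ρ → (30,18,-34)
closes: descent 0, river 6
min |a| on river = 10

10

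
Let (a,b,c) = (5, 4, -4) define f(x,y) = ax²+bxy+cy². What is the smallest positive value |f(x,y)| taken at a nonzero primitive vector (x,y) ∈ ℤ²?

river: ρ → (-4,4,5)
river: ρ → (5,6,-3)
river: ρ → (-3,6,5)
river: ρ → (5,4,-4)
closes: descent 0, river 4
min |a| on river = 3

3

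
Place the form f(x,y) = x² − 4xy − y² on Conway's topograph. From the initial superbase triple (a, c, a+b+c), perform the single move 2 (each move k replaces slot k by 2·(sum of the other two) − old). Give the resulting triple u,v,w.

start (1,-1,-4) = (f(1,0),f(0,1),f(1,1))
replace slot 2: 2·(1+(-4)) − (-1) = -5 → (1,-5,-4)

1,-5,-4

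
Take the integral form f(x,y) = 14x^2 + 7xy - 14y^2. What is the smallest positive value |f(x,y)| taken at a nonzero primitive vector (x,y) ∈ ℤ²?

river: ρ → (-14,21,7)
river: ρ → (7,21,-14)
river: ρ → (-14,7,14)
river: ρ → (14,21,-7)
river: ρ → (-7,21,14)
river: ρ → (14,7,-14)
closes: descent 0, river 6
min |a| on river = 7

7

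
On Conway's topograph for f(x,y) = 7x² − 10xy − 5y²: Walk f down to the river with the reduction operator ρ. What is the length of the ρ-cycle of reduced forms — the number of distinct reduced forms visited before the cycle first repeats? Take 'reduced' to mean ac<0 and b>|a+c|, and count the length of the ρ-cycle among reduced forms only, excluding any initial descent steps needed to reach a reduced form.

D = 240, ⌊√D⌋ = 15
descent: ρ → (-5,10,7)  [lands on river]
river: ρ → (7,4,-8)
river: ρ → (-8,12,3)
river: ρ → (3,12,-8)
river: ρ → (-8,4,7)
river: ρ → (7,10,-5)
ρ-cycle length = 6 (tail of 1 descent step not counted)

6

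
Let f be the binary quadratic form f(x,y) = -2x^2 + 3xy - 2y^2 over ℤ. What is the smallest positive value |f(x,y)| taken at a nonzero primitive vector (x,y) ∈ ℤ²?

translate: b→1 (≡-3 mod 4), so (2,-3,2)→(2,1,1)
flip: (2,1,1)→(1,-1,2)
translate: b→1 (≡-1 mod 2), so (1,-1,2)→(1,1,2)
reduced (well bottom): (1,1,2) with a≤c, −a<b≤a
well minimum |f| = |-1| = 1 (negative-definite)

1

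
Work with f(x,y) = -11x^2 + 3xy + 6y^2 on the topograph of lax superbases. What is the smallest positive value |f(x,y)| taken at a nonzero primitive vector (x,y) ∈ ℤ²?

descent: ρ → (6,9,-8)  [lands on river]
river: ρ → (-8,7,7)
river: ρ → (7,7,-8)
river: ρ → (-8,9,6)
river: ρ → (6,15,-2)
river: ρ → (-2,13,13)
river: ρ → (13,13,-2)
river: ρ → (-2,15,6)
closes: descent 1, river 8
min |a| on river = 2

2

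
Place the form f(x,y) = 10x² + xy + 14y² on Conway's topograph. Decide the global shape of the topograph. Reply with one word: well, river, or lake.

D = b²−4ac = 1² − 4·10·14 = -559
D < 0 ⇒ definite ⇒ every region one sign ⇒ single well

well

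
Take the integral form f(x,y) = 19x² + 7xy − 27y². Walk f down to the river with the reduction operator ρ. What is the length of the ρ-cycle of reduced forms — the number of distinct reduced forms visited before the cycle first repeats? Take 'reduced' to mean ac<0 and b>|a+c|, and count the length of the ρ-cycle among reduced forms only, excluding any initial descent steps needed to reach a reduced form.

D = 2101, ⌊√D⌋ = 45
descent: ρ → (-27,-7,19)
descent: ρ → (19,45,-1)  [lands on river]
river: ρ → (-1,45,19)
river: ρ → (19,31,-15)
river: ρ → (-15,29,21)
river: ρ → (21,13,-23)
river: ρ → (-23,33,11)
river: ρ → (11,33,-23)
river: ρ → (-23,13,21)
river: ρ → (21,29,-15)
river: ρ → (-15,31,19)
ρ-cycle length = 10 (tail of 2 descent steps not counted)

10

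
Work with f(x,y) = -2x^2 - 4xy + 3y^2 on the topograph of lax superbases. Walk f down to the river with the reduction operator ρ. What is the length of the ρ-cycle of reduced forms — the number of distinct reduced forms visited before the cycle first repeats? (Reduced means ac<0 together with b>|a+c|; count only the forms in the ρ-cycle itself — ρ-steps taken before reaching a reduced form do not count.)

D = 40, ⌊√D⌋ = 6
descent: ρ → (3,4,-2)  [lands on river]
river: ρ → (-2,4,3)
river: ρ → (3,2,-3)
river: ρ → (-3,4,2)
river: ρ → (2,4,-3)
river: ρ → (-3,2,3)
ρ-cycle length = 6 (tail of 1 descent step not counted)

6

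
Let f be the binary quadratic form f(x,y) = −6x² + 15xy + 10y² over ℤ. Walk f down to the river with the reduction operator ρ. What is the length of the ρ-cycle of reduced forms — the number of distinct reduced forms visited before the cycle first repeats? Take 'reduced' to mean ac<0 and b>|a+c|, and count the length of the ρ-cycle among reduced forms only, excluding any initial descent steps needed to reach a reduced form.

D = 465, ⌊√D⌋ = 21
river: ρ → (10,5,-11)
river: ρ → (-11,17,4)
river: ρ → (4,15,-15)
river: ρ → (-15,15,4)
river: ρ → (4,17,-11)
river: ρ → (-11,5,10)
river: ρ → (10,15,-6)
river: ρ → (-6,21,1)
river: ρ → (1,21,-6)
river: ρ → (-6,15,10)
ρ-cycle length = 10 (tail of 0 descent steps not counted)

10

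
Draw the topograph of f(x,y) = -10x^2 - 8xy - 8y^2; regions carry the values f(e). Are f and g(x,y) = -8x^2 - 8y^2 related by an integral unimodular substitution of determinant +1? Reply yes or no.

D₁ = -256, D₂ = -256
f is negative-definite; reduce −f:
−f: flip: (10,8,8)→(8,-8,10)
−f: translate: b→8 (≡-8 mod 16), so (8,-8,10)→(8,8,10)
−f: reduced (well bottom): (8,8,10) with a≤c, −a<b≤a
flip sign back: reduced form of f is (-8,-8,-10)
g is negative-definite; reduce −g:
−g: reduced (well bottom): (8,0,8) with a≤c, −a<b≤a
flip sign back: reduced form of g is (-8,0,-8)
reduced forms (-8, -8, -10) vs (-8, 0, -8) ⇒ inequivalent

no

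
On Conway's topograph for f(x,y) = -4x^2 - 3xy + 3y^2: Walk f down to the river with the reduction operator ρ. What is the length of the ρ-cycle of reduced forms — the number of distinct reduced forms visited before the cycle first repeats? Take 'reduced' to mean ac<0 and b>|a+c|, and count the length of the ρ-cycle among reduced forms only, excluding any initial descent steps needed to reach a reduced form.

D = 57, ⌊√D⌋ = 7
descent: ρ → (3,3,-4)  [lands on river]
river: ρ → (-4,5,2)
river: ρ → (2,7,-1)
river: ρ → (-1,7,2)
river: ρ → (2,5,-4)
river: ρ → (-4,3,3)
ρ-cycle length = 6 (tail of 1 descent step not counted)

6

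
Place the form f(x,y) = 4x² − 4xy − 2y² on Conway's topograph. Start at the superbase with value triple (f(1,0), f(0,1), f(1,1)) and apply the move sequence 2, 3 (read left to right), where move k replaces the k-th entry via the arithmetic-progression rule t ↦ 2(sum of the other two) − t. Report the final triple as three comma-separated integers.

start (4,-2,-2) = (f(1,0),f(0,1),f(1,1))
replace slot 2: 2·(4+(-2)) − (-2) = 6 → (4,6,-2)
replace slot 3: 2·(4+6) − (-2) = 22 → (4,6,22)

4,6,22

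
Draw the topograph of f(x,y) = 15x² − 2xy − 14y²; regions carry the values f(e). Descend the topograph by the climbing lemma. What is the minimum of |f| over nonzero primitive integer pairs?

descent: ρ → (-14,2,15)  [lands on river]
river: ρ → (15,28,-1)
river: ρ → (-1,28,15)
river: ρ → (15,2,-14)
river: ρ → (-14,26,3)
river: ρ → (3,28,-5)
river: ρ → (-5,22,18)
river: ρ → (18,14,-9)
river: ρ → (-9,22,10)
river: ρ → (10,18,-13)
river: ρ → (-13,8,15)
river: ρ → (15,22,-6)
river: ρ → (-6,26,7)
river: ρ → (7,16,-21)
river: ρ → (-21,26,2)
river: ρ → (2,26,-21)
river: ρ → (-21,16,7)
river: ρ → (7,26,-6)
river: ρ → (-6,22,15)
river: ρ → (15,8,-13)
river: ρ → (-13,18,10)
river: ρ → (10,22,-9)
river: ρ → (-9,14,18)
river: ρ → (18,22,-5)
river: ρ → (-5,28,3)
river: ρ → (3,26,-14)
closes: descent 1, river 26
min |a| on river = 1

1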